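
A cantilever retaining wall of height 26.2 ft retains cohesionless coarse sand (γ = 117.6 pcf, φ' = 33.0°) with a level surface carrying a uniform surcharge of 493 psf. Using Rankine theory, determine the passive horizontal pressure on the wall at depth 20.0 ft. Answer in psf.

9650 psf

K_p = (1 + sin φ)/(1 − sin φ) = 3.392.
σ_v = γz + q = 117.6 × 20.0 + 493 = 2845 psf.
σ_h = K_p σ_v = 3.392 × 2845 = 9651 psf.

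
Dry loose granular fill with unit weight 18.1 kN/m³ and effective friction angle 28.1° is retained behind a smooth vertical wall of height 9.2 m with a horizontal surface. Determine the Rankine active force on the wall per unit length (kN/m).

275 kN/m

K_a = tan²(45° − φ/2) = 0.3596.
P_a = ½ K_a γ H² = 0.5 × 0.3596 × 18.1 × 9.2² = 275.5 kN/m.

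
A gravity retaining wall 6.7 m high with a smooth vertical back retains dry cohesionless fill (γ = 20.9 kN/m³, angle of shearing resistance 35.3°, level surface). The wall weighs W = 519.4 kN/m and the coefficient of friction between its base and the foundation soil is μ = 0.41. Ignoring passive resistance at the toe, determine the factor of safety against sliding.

K_a = tan²(45° − 35.3°/2) = 0.2675.
P_a = ½K_aγH² = 0.5×0.2675×20.9×6.7² = 125.5 kN/m, acting at H/3 = 2.233 m above the base.
FS_sliding = μW / P_a = 0.41×519.4 / 125.5 = 1.697.

1.70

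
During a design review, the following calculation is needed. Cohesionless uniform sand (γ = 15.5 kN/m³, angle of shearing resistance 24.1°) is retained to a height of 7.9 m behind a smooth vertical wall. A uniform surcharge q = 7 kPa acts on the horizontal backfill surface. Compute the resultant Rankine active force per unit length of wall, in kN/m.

K_a = tan²(45° − φ/2) = 0.4201.
Soil triangle: ½ K_a γ H² = 0.5×0.4201×15.5×7.9² = 203.2 kN/m.
Surcharge rectangle: K_a q H = 0.4201×7×7.9 = 23.23 kN/m.
Total = 203.2 + 23.23 = 226.4 kN/m.

226 kN/m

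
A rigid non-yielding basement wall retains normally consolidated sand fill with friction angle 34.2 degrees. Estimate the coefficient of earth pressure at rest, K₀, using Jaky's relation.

K₀ = 1 − sin φ' = 1 − sin 34.2° = 0.4379.

0.438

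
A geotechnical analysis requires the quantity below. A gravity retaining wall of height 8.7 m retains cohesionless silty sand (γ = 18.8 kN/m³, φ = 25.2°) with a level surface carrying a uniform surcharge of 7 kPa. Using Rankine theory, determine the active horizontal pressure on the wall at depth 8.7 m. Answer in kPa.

68.7 kPa

K_a = (1 − sin φ)/(1 + sin φ) = 0.4027.
σ_v = γz + q = 18.8 × 8.7 + 7 = 170.6 kPa.
σ_h = K_a σ_v = 0.4027 × 170.6 = 68.69 kPa.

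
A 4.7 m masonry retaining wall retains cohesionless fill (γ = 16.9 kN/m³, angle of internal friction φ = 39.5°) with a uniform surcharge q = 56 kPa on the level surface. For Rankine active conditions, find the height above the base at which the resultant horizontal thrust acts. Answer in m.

2.02 m

K_a = 0.2224.
Triangular part P₁ = ½K_aγH² = 41.52 at H/3 = 1.567 m; rectangular part P₂ = K_a q H = 58.55 at H/2 = 2.350 m.
ȳ = (P₁·1.567 + P₂·2.350)/(P₁+P₂) = 2.025 m.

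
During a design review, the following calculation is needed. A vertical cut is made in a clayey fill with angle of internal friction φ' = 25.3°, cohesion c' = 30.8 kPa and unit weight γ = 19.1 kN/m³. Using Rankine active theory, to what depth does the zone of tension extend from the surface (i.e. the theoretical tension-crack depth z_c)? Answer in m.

5.09 m

K_a = tan²(45° − 25.3°/2) = 0.4012; √K_a = 0.6334.
The active pressure is zero where K_a γ z = 2c√K_a, so z_c = 2c/(γ√K_a) = 2×30.8/(19.1×0.6334) = 5.092 m.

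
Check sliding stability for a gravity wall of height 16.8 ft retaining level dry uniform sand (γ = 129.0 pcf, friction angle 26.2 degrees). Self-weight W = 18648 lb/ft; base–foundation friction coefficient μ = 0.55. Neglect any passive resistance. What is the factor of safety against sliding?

1.45

K_a = tan²(45° − 26.2°/2) = 0.3874.
P_a = ½K_aγH² = 0.5×0.3874×129.0×16.8² = 7053 lb/ft, acting at H/3 = 5.600 ft above the base.
FS_sliding = μW / P_a = 0.55×18648 / 7053 = 1.454.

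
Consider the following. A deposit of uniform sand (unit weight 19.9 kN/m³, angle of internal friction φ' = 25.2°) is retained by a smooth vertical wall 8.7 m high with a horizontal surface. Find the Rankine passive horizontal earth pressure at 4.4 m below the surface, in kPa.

217 kPa

K_p = (1 + sin φ)/(1 − sin φ) = 2.483.
σ_h = K_p γ z = 2.483 × 19.9 × 4.4 = 217.4 kPa.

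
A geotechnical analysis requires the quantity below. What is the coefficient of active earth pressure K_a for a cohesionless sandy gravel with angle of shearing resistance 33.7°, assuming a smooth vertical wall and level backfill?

K_a = (1 − sin φ)/(1 + sin φ) = (1 − sin 33.7°)/(1 + sin 33.7°) = 0.2863.

0.286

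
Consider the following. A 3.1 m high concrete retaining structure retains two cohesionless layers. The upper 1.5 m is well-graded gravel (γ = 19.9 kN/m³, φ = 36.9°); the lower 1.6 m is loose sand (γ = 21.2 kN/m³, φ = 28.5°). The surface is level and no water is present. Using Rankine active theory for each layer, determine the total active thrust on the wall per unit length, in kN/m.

32.1 kN/m

K_a1 = tan²(45°−36.9°/2) = 0.2497; K_a2 = tan²(45°−28.5°/2) = 0.3540.
Layer 1: σ at base = K_a1 γ₁ h₁ = 7.453 kPa; P₁ = ½×7.453×1.5 = 5.590.
Layer 2: σ_v at top = γ₁h₁ = 29.85; σ_h top = K_a2×29.85 = 10.57; σ_h base = K_a2×(29.85+21.2×1.6) = 22.57.
P₂ = ½(10.57+22.57)×1.6 = 26.51. Total P_a = 5.590+26.51 = 32.10 kN/m.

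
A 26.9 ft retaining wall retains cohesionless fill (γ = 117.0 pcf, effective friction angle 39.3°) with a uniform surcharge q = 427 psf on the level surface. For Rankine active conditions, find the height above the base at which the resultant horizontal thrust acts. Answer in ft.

K_a = 0.2245.
Triangular part P₁ = ½K_aγH² = 9501 at H/3 = 8.967 ft; rectangular part P₂ = K_a q H = 2578 at H/2 = 13.45 ft.
ȳ = (P₁·8.967 + P₂·13.45)/(P₁+P₂) = 9.924 ft.

9.92 ft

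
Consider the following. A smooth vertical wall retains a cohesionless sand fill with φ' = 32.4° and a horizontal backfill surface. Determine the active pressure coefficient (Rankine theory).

K_a = (1 − sin φ)/(1 + sin φ) = (1 − sin 32.4°)/(1 + sin 32.4°) = 0.3022.

0.302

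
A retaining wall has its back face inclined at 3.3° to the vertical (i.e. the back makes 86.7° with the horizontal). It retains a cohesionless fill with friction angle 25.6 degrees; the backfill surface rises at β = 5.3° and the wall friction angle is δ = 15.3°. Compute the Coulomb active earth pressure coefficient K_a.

0.408

K_a = sin²(α+φ) / [sin²α · sin(α−δ) · (1 + √{sin(φ+δ)sin(φ−β) / (sin(α−δ)sin(α+β))})²].
With α = 86.7°, φ = 25.6°, δ = 15.3°, β = 5.3°: K_a = 0.4083.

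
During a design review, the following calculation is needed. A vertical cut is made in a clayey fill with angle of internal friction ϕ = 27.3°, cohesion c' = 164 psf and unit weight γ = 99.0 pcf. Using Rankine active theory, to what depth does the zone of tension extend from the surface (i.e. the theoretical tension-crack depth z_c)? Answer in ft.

K_a = tan²(45° − 27.3°/2) = 0.3711; √K_a = 0.6092.
The active pressure is zero where K_a γ z = 2c√K_a, so z_c = 2c/(γ√K_a) = 2×164/(99.0×0.6092) = 5.438 ft.

5.44 ft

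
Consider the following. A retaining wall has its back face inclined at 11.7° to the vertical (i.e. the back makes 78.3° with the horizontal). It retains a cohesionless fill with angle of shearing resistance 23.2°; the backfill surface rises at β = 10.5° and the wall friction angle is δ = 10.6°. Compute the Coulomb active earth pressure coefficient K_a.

K_a = sin²(α+φ) / [sin²α · sin(α−δ) · (1 + √{sin(φ+δ)sin(φ−β) / (sin(α−δ)sin(α+β))})²].
With α = 78.3°, φ = 23.2°, δ = 10.6°, β = 10.5°: K_a = 0.5821.

0.582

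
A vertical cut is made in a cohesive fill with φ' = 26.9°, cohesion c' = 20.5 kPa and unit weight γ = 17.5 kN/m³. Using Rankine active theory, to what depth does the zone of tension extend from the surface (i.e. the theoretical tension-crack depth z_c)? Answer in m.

3.82 m

K_a = tan²(45° − 26.9°/2) = 0.3770; √K_a = 0.6140.
The active pressure is zero where K_a γ z = 2c√K_a, so z_c = 2c/(γ√K_a) = 2×20.5/(17.5×0.6140) = 3.816 m.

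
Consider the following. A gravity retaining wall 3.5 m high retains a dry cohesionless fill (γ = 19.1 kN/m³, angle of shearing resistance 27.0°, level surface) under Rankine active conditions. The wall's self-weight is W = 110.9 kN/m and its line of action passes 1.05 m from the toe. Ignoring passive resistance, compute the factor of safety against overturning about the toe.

2.27

K_a = tan²(45° − 27.0°/2) = 0.3755.
P_a = ½K_aγH² = 0.5×0.3755×19.1×3.5² = 43.93 kN/m, acting at H/3 = 1.167 m above the base.
Overturning moment M_o = P_a × H/3 = 43.93 × 1.167 = 51.25.
Resisting moment M_r = W × 1.05 = 110.9 × 1.05 = 116.4.
FS_overturning = M_r/M_o = 116.4/51.25 = 2.272.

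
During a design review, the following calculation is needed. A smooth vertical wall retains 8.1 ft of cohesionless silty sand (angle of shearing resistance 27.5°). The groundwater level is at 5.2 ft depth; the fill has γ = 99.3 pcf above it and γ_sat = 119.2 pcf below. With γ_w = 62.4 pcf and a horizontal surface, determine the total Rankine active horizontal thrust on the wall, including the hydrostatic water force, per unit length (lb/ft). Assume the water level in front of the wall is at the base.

1400 lb/ft

K_a = tan²(45° − φ/2) = 0.3682.
γ' = 119.2 − 62.4 = 56.80 pcf. Depth below WT = 2.9 ft.
σ'_h at WT = K_a γ d_w = 190.1 psf; at base = 190.1 + K_a γ' × 2.9 = 250.8 psf.
P₁ (0–5.2 ft) = ½×190.1×5.2 = 494.4. P₂ (5.2–8.1 ft) = ½(190.1+250.8)×2.9 = 639.3.
P_w = ½ γ_w h₂² = 0.5×62.4×2.9² = 262.4. Total = 494.4+639.3+262.4 = 1396 lb/ft.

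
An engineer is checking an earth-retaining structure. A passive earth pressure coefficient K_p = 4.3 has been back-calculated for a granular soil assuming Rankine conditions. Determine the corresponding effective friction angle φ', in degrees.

K_p = (1+sin φ)/(1−sin φ) ⇒ sin φ = (K_p − 1)/(K_p + 1) = 0.6226.
φ = arcsin(0.6226) = 38.51°.

38.5°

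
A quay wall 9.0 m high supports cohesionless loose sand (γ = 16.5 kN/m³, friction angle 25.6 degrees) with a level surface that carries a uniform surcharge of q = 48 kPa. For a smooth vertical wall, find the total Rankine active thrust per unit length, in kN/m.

436 kN/m

K_a = tan²(45° − φ/2) = 0.3966.
Soil triangle: ½ K_a γ H² = 0.5×0.3966×16.5×9.0² = 265.0 kN/m.
Surcharge rectangle: K_a q H = 0.3966×48×9.0 = 171.3 kN/m.
Total = 265.0 + 171.3 = 436.3 kN/m.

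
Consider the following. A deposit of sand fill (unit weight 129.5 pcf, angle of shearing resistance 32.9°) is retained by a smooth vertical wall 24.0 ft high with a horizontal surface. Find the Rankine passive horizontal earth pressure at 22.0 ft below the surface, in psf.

K_p = (1 + sin φ)/(1 − sin φ) = 3.378.
σ_h = K_p γ z = 3.378 × 129.5 × 22.0 = 9624 psf.

9620 psf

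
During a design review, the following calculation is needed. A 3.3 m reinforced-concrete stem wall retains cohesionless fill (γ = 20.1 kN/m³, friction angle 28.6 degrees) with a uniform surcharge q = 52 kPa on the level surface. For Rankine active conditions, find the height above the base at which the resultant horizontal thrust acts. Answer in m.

K_a = 0.3525.
Triangular part P₁ = ½K_aγH² = 38.58 at H/3 = 1.100 m; rectangular part P₂ = K_a q H = 60.50 at H/2 = 1.650 m.
ȳ = (P₁·1.100 + P₂·1.650)/(P₁+P₂) = 1.436 m.

1.44 m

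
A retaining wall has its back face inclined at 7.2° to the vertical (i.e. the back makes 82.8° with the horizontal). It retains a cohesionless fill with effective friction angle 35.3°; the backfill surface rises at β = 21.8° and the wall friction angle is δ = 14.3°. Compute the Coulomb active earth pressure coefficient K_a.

K_a = sin²(α+φ) / [sin²α · sin(α−δ) · (1 + √{sin(φ+δ)sin(φ−β) / (sin(α−δ)sin(α+β))})²].
With α = 82.8°, φ = 35.3°, δ = 14.3°, β = 21.8°: K_a = 0.4073.

0.407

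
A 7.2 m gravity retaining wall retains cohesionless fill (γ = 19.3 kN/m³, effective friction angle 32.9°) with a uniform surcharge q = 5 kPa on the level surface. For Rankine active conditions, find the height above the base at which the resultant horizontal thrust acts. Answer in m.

K_a = 0.2960.
Triangular part P₁ = ½K_aγH² = 148.1 at H/3 = 2.400 m; rectangular part P₂ = K_a q H = 10.66 at H/2 = 3.600 m.
ȳ = (P₁·2.400 + P₂·3.600)/(P₁+P₂) = 2.481 m.

2.48 m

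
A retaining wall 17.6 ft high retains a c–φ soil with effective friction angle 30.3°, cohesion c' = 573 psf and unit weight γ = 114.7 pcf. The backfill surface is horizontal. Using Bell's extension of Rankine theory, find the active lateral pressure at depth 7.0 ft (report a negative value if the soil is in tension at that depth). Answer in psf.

K_a = (1 − sin φ)/(1 + sin φ) = 0.3293.
σ_a = K_a γ z − 2c√K_a = 0.3293×114.7×7.0 − 2×573×0.5739 = -393.2 psf.

-393 psf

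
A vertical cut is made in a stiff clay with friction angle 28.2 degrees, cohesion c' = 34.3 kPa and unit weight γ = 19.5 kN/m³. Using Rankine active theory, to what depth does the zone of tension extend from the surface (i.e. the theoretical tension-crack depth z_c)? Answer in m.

K_a = tan²(45° − 28.2°/2) = 0.3582; √K_a = 0.5985.
The active pressure is zero where K_a γ z = 2c√K_a, so z_c = 2c/(γ√K_a) = 2×34.3/(19.5×0.5985) = 5.878 m.

5.88 m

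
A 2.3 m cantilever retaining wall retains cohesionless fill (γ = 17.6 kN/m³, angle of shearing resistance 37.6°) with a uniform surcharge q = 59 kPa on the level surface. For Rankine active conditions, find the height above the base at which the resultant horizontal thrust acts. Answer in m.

K_a = 0.2421.
Triangular part P₁ = ½K_aγH² = 11.27 at H/3 = 0.7667 m; rectangular part P₂ = K_a q H = 32.86 at H/2 = 1.150 m.
ȳ = (P₁·0.7667 + P₂·1.150)/(P₁+P₂) = 1.052 m.

1.05 m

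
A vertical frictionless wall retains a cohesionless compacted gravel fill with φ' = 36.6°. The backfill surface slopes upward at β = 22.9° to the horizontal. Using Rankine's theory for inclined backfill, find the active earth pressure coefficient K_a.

K_a = cos β · (cos β − √(cos²β − cos²φ)) / (cos β + √(cos²β − cos²φ)).
cos β = 0.9212, cos φ = 0.8028, √(cos²β − cos²φ) = 0.4517.
K_a = 0.9212 × (0.9212 − 0.4517)/(0.9212 + 0.4517) = 0.3150.

0.315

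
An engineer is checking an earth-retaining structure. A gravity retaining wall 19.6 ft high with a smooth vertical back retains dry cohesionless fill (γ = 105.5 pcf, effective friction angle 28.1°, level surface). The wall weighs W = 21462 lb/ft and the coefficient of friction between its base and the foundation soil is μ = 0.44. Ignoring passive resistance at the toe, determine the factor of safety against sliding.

1.30

K_a = tan²(45° − 28.1°/2) = 0.3596.
P_a = ½K_aγH² = 0.5×0.3596×105.5×19.6² = 7287 lb/ft, acting at H/3 = 6.533 ft above the base.
FS_sliding = μW / P_a = 0.44×21462 / 7287 = 1.296.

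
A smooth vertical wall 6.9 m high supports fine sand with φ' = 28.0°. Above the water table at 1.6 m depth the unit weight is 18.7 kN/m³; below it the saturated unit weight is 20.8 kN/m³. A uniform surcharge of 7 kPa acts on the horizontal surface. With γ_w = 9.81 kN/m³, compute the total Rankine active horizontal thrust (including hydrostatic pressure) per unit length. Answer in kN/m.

K_a = tan²(45° − φ/2) = 0.3610.
γ' = 20.8 − 9.81 = 10.99 kN/m³. h₂ = H − d_w = 5.3 m.
σ'_h: at surface K_a·q = 2.527; at WT K_a(q+γd_w) = 13.33; at base K_a(q+γd_w+γ'h₂) = 34.36 kPa.
P₁ = ½(2.527+13.33)×1.6 = 12.69; P₂ = ½(13.33+34.36)×5.3 = 126.4; P_w = ½γ_w h₂² = 137.8.
Total = 12.69+126.4+137.8 = 276.8 kN/m.

277 kN/m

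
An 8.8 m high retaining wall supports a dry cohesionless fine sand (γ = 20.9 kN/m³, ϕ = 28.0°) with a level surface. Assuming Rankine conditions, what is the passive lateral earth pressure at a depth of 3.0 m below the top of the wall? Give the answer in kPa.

174 kPa

K_p = (1 + sin φ)/(1 − sin φ) = 2.770.
σ_h = K_p γ z = 2.770 × 20.9 × 3.0 = 173.7 kPa.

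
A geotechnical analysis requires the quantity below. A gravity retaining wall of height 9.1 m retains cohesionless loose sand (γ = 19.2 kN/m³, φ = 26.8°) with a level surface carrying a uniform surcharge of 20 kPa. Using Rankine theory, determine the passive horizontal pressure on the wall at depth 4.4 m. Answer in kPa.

276 kPa

K_p = (1 + sin φ)/(1 − sin φ) = 2.642.
σ_v = γz + q = 19.2 × 4.4 + 20 = 104.5 kPa.
σ_h = K_p σ_v = 2.642 × 104.5 = 276.1 kPa.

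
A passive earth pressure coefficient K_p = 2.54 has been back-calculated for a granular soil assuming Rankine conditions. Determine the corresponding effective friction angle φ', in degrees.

K_p = (1+sin φ)/(1−sin φ) ⇒ sin φ = (K_p − 1)/(K_p + 1) = 0.4350.
φ = arcsin(0.4350) = 25.79°.

25.8°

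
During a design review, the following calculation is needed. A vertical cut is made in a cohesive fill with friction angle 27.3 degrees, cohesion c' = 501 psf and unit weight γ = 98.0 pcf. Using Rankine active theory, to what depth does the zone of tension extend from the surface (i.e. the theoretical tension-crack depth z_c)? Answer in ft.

16.8 ft

K_a = tan²(45° − 27.3°/2) = 0.3711; √K_a = 0.6092.
The active pressure is zero where K_a γ z = 2c√K_a, so z_c = 2c/(γ√K_a) = 2×501/(98.0×0.6092) = 16.78 ft.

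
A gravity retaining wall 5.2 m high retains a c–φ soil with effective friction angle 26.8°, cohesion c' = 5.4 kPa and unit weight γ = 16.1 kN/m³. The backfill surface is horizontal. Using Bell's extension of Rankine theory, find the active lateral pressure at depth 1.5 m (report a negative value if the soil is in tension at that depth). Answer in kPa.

K_a = (1 − sin φ)/(1 + sin φ) = 0.3785.
σ_a = K_a γ z − 2c√K_a = 0.3785×16.1×1.5 − 2×5.4×0.6152 = 2.496 kPa.

2.50 kPa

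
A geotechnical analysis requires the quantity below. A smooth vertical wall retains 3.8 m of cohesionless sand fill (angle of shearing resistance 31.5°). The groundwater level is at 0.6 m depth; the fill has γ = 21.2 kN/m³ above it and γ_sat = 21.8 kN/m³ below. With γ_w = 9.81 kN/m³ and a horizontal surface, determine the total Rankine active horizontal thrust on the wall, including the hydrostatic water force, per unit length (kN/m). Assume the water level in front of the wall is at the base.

83.4 kN/m

K_a = tan²(45° − φ/2) = 0.3136.
γ' = 21.8 − 9.81 = 11.99 kN/m³. Depth below WT = 3.2 m.
σ'_h at WT = K_a γ d_w = 3.989 kPa; at base = 3.989 + K_a γ' × 3.2 = 16.02 kPa.
P₁ (0–0.6 m) = ½×3.989×0.6 = 1.197. P₂ (0.6–3.8 m) = ½(3.989+16.02)×3.2 = 32.02.
P_w = ½ γ_w h₂² = 0.5×9.81×3.2² = 50.23. Total = 1.197+32.02+50.23 = 83.44 kN/m.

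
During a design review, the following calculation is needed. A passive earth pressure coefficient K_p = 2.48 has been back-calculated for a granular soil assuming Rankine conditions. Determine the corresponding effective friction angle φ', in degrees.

25.2°

K_p = (1+sin φ)/(1−sin φ) ⇒ sin φ = (K_p − 1)/(K_p + 1) = 0.4253.
φ = arcsin(0.4253) = 25.17°.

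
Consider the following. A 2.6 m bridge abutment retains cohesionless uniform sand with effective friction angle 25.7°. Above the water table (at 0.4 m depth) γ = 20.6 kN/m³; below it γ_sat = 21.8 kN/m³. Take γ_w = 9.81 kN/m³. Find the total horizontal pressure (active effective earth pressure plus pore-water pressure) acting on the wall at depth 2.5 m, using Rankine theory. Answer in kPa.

33.8 kPa

K_a = (1 − sin φ)/(1 + sin φ) = 0.3950.
γ' = 21.8 − 9.81 = 11.99 kN/m³.
Effective vertical stress at 2.5 m: σ'_v = 20.6×0.4 + 11.99×2.10 = 33.42 kPa.
σ'_h = K_a σ'_v = 0.3950 × 33.42 = 13.20 kPa; u = γ_w × 2.10 = 20.60 kPa.
Total σ_h = 13.20 + 20.60 = 33.80 kPa.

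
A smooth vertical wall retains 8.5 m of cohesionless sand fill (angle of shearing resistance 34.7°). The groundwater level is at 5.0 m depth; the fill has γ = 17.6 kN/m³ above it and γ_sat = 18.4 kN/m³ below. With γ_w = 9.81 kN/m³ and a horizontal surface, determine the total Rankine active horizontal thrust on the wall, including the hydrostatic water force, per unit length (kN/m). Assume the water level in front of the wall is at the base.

219 kN/m

K_a = tan²(45° − φ/2) = 0.2745.
γ' = 18.4 − 9.81 = 8.590 kN/m³. Depth below WT = 3.5 m.
σ'_h at WT = K_a γ d_w = 24.15 kPa; at base = 24.15 + K_a γ' × 3.5 = 32.41 kPa.
P₁ (0–5.0 m) = ½×24.15×5.0 = 60.38. P₂ (5.0–8.5 m) = ½(24.15+32.41)×3.5 = 98.98.
P_w = ½ γ_w h₂² = 0.5×9.81×3.5² = 60.09. Total = 60.38+98.98+60.09 = 219.4 kN/m.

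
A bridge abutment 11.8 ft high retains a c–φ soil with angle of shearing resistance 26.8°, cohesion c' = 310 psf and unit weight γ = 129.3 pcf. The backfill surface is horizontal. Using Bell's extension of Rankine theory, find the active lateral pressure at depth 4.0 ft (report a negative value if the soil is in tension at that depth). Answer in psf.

-186 psf

K_a = (1 − sin φ)/(1 + sin φ) = 0.3785.
σ_a = K_a γ z − 2c√K_a = 0.3785×129.3×4.0 − 2×310×0.6152 = -185.7 psf.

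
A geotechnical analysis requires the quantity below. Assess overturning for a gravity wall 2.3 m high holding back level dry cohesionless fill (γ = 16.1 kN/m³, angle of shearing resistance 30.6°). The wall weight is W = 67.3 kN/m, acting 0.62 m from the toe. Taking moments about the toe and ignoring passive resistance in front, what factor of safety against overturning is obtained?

K_a = tan²(45° − 30.6°/2) = 0.3253.
P_a = ½K_aγH² = 0.5×0.3253×16.1×2.3² = 13.85 kN/m, acting at H/3 = 0.7667 m above the base.
Overturning moment M_o = P_a × H/3 = 13.85 × 0.7667 = 10.62.
Resisting moment M_r = W × 0.62 = 67.3 × 0.62 = 41.73.
FS_overturning = M_r/M_o = 41.73/10.62 = 3.928.

3.93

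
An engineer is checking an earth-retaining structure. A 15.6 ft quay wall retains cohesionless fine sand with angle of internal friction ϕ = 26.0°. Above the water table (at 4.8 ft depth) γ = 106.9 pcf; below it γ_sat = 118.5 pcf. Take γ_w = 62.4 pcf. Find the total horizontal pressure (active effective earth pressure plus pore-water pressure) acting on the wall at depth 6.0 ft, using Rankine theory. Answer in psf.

K_a = (1 − sin φ)/(1 + sin φ) = 0.3905.
γ' = 118.5 − 62.4 = 56.10 pcf.
Effective vertical stress at 6.0 ft: σ'_v = 106.9×4.8 + 56.10×1.20 = 580.4 psf.
σ'_h = K_a σ'_v = 0.3905 × 580.4 = 226.6 psf; u = γ_w × 1.20 = 74.88 psf.
Total σ_h = 226.6 + 74.88 = 301.5 psf.

302 psf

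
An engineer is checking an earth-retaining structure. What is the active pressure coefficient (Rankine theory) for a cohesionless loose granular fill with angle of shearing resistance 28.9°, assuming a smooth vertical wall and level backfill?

0.348

K_a = (1 − sin φ)/(1 + sin φ) = (1 − sin 28.9°)/(1 + sin 28.9°) = 0.3484.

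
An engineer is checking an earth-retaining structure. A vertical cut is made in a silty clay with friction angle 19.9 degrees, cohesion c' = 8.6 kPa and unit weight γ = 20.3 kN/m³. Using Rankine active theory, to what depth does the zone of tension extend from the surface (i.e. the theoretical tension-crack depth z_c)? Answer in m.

K_a = tan²(45° − 19.9°/2) = 0.4921; √K_a = 0.7015.
The active pressure is zero where K_a γ z = 2c√K_a, so z_c = 2c/(γ√K_a) = 2×8.6/(20.3×0.7015) = 1.208 m.

1.21 m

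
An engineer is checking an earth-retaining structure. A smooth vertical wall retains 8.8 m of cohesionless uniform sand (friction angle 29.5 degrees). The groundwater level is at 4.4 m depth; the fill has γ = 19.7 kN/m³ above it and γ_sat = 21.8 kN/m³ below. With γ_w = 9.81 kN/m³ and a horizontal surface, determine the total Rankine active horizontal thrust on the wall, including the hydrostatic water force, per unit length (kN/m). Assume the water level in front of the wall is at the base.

K_a = tan²(45° − φ/2) = 0.3401.
γ' = 21.8 − 9.81 = 11.99 kN/m³. Depth below WT = 4.4 m.
σ'_h at WT = K_a γ d_w = 29.48 kPa; at base = 29.48 + K_a γ' × 4.4 = 47.42 kPa.
P₁ (0–4.4 m) = ½×29.48×4.4 = 64.86. P₂ (4.4–8.8 m) = ½(29.48+47.42)×4.4 = 169.2.
P_w = ½ γ_w h₂² = 0.5×9.81×4.4² = 94.96. Total = 64.86+169.2+94.96 = 329.0 kN/m.

329 kN/m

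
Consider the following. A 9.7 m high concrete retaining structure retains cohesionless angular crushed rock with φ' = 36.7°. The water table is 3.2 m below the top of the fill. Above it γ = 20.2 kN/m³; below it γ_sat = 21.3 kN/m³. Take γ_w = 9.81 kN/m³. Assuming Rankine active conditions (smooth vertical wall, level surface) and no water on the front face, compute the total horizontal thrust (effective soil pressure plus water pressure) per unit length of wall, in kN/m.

K_a = tan²(45° − φ/2) = 0.2519.
γ' = 21.3 − 9.81 = 11.49 kN/m³. Depth below WT = 6.5 m.
σ'_h at WT = K_a γ d_w = 16.28 kPa; at base = 16.28 + K_a γ' × 6.5 = 35.09 kPa.
P₁ (0–3.2 m) = ½×16.28×3.2 = 26.05. P₂ (3.2–9.7 m) = ½(16.28+35.09)×6.5 = 167.0.
P_w = ½ γ_w h₂² = 0.5×9.81×6.5² = 207.2. Total = 26.05+167.0+207.2 = 400.2 kN/m.

400 kN/m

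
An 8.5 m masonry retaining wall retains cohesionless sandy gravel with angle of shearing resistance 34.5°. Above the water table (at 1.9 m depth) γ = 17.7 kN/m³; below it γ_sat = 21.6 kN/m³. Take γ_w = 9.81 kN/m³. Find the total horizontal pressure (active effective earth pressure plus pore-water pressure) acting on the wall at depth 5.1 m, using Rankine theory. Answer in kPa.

51.1 kPa

K_a = (1 − sin φ)/(1 + sin φ) = 0.2768.
γ' = 21.6 − 9.81 = 11.79 kN/m³.
Effective vertical stress at 5.1 m: σ'_v = 17.7×1.9 + 11.79×3.20 = 71.36 kPa.
σ'_h = K_a σ'_v = 0.2768 × 71.36 = 19.75 kPa; u = γ_w × 3.20 = 31.39 kPa.
Total σ_h = 19.75 + 31.39 = 51.14 kPa.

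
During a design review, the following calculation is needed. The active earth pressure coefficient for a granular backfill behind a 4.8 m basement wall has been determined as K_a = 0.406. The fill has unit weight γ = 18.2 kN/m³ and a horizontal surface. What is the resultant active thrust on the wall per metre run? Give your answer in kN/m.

P = ½ K_a γ H² = 0.5 × 0.406 × 18.2 × 4.8² = 85.12 kN/m.

85.1 kN/m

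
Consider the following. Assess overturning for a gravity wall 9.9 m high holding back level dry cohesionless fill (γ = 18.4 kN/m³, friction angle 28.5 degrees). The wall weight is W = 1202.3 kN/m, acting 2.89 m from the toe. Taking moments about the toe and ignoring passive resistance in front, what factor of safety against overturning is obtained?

K_a = tan²(45° − 28.5°/2) = 0.3540.
P_a = ½K_aγH² = 0.5×0.3540×18.4×9.9² = 319.2 kN/m, acting at H/3 = 3.300 m above the base.
Overturning moment M_o = P_a × H/3 = 319.2 × 3.300 = 1053.
Resisting moment M_r = W × 2.89 = 1202.3 × 2.89 = 3475.
FS_overturning = M_r/M_o = 3475/1053 = 3.299.

3.30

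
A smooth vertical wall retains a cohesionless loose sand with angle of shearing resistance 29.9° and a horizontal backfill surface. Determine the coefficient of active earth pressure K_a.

0.335

K_a = (1 − sin φ)/(1 + sin φ) = (1 − sin 29.9°)/(1 + sin 29.9°) = 0.3347.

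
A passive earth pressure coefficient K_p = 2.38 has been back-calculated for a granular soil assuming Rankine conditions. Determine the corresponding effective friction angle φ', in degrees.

K_p = (1+sin φ)/(1−sin φ) ⇒ sin φ = (K_p − 1)/(K_p + 1) = 0.4083.
φ = arcsin(0.4083) = 24.10°.

24.1°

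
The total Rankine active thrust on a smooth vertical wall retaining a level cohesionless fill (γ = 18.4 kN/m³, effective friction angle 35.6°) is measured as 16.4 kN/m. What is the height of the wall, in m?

K_a = 0.2641. P_a = ½ K_a γ H² ⇒ H = √(2P_a/(K_a γ)).
H = √(2×16.4/(0.2641×18.4)) = 2.598 m.

2.60 m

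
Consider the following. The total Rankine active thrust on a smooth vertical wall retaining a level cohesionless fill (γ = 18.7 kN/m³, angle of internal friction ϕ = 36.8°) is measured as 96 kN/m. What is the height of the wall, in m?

6.40 m

K_a = 0.2508. P_a = ½ K_a γ H² ⇒ H = √(2P_a/(K_a γ)).
H = √(2×96/(0.2508×18.7)) = 6.399 m.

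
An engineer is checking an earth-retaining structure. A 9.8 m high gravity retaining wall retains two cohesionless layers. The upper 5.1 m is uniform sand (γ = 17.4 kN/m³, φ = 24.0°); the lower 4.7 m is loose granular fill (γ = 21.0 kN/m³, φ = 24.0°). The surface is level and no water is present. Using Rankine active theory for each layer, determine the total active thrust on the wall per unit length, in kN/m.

K_a1 = tan²(45°−24.0°/2) = 0.4217; K_a2 = tan²(45°−24.0°/2) = 0.4217.
Layer 1: σ at base = K_a1 γ₁ h₁ = 37.42 kPa; P₁ = ½×37.42×5.1 = 95.43.
Layer 2: σ_v at top = γ₁h₁ = 88.74; σ_h top = K_a2×88.74 = 37.42; σ_h base = K_a2×(88.74+21.0×4.7) = 79.05.
P₂ = ½(37.42+79.05)×4.7 = 273.7. Total P_a = 95.43+273.7 = 369.1 kN/m.

369 kN/m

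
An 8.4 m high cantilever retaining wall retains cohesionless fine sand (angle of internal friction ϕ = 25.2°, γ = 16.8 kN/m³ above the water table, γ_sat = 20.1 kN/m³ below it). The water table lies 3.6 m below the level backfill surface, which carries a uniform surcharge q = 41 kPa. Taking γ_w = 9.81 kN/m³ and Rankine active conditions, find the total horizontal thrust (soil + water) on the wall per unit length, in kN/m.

460 kN/m

K_a = tan²(45° − φ/2) = 0.4027.
γ' = 20.1 − 9.81 = 10.29 kN/m³. h₂ = H − d_w = 4.8 m.
σ'_h: at surface K_a·q = 16.51; at WT K_a(q+γd_w) = 40.87; at base K_a(q+γd_w+γ'h₂) = 60.76 kPa.
P₁ = ½(16.51+40.87)×3.6 = 103.3; P₂ = ½(40.87+60.76)×4.8 = 243.9; P_w = ½γ_w h₂² = 113.0.
Total = 103.3+243.9+113.0 = 460.2 kN/m.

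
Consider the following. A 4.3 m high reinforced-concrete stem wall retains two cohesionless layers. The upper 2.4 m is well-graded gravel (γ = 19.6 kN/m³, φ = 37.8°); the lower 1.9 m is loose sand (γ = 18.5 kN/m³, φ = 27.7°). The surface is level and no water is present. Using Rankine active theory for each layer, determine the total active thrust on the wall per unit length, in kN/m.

K_a1 = tan²(45°−37.8°/2) = 0.2400; K_a2 = tan²(45°−27.7°/2) = 0.3653.
Layer 1: σ at base = K_a1 γ₁ h₁ = 11.29 kPa; P₁ = ½×11.29×2.4 = 13.55.
Layer 2: σ_v at top = γ₁h₁ = 47.04; σ_h top = K_a2×47.04 = 17.19; σ_h base = K_a2×(47.04+18.5×1.9) = 30.03.
P₂ = ½(17.19+30.03)×1.9 = 44.85. Total P_a = 13.55+44.85 = 58.40 kN/m.

58.4 kN/m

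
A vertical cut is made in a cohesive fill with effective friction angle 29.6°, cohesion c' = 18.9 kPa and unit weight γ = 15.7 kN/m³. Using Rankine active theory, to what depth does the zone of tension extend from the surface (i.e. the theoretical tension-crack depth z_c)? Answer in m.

K_a = tan²(45° − 29.6°/2) = 0.3387; √K_a = 0.5820.
The active pressure is zero where K_a γ z = 2c√K_a, so z_c = 2c/(γ√K_a) = 2×18.9/(15.7×0.5820) = 4.137 m.

4.14 m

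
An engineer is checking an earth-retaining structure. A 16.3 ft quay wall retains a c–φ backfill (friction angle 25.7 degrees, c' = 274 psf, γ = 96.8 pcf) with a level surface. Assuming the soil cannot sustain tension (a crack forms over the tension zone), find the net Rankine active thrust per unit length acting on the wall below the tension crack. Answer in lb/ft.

1020 lb/ft

K_a = 0.3950; √K_a = 0.6285.
Tension-crack depth z_c = 2c/(γ√K_a) = 2×274/(96.8×0.6285) = 9.007 ft.
σ_a at base = K_a γ H − 2c√K_a = 0.3950×96.8×16.3 − 2×274×0.6285 = 278.9 psf.
P_a = ½ × 278.9 × (H − z_c) = 0.5×278.9×7.293 = 1017 lb/ft.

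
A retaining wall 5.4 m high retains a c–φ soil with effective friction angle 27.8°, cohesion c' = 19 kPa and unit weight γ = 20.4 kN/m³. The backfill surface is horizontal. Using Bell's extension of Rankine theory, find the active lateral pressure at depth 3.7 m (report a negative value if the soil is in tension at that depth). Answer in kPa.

K_a = (1 − sin φ)/(1 + sin φ) = 0.3639.
σ_a = K_a γ z − 2c√K_a = 0.3639×20.4×3.7 − 2×19×0.6032 = 4.544 kPa.

4.54 kPa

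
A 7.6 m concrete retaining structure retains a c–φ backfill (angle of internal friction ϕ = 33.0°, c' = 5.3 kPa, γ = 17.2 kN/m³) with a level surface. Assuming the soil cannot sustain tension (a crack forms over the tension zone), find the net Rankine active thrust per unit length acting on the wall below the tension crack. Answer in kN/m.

K_a = 0.2948; √K_a = 0.5430.
Tension-crack depth z_c = 2c/(γ√K_a) = 2×5.3/(17.2×0.5430) = 1.135 m.
σ_a at base = K_a γ H − 2c√K_a = 0.2948×17.2×7.6 − 2×5.3×0.5430 = 32.78 kPa.
P_a = ½ × 32.78 × (H − z_c) = 0.5×32.78×6.465 = 106.0 kN/m.

106 kN/m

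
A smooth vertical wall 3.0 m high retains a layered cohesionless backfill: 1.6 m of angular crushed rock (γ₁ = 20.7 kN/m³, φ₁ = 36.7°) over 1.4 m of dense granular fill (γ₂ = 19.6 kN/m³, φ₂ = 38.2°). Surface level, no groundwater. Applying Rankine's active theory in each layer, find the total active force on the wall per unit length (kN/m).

22.1 kN/m

K_a1 = tan²(45°−36.7°/2) = 0.2519; K_a2 = tan²(45°−38.2°/2) = 0.2358.
Layer 1: σ at base = K_a1 γ₁ h₁ = 8.342 kPa; P₁ = ½×8.342×1.6 = 6.673.
Layer 2: σ_v at top = γ₁h₁ = 33.12; σ_h top = K_a2×33.12 = 7.809; σ_h base = K_a2×(33.12+19.6×1.4) = 14.28.
P₂ = ½(7.809+14.28)×1.4 = 15.46. Total P_a = 6.673+15.46 = 22.13 kN/m.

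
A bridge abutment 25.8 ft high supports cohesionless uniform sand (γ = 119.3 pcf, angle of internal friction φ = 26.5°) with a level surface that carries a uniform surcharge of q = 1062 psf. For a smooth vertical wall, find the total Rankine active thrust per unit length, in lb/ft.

K_a = tan²(45° − φ/2) = 0.3829.
Soil triangle: ½ K_a γ H² = 0.5×0.3829×119.3×25.8² = 15200 lb/ft.
Surcharge rectangle: K_a q H = 0.3829×1062×25.8 = 10490 lb/ft.
Total = 15200 + 10490 = 25700 lb/ft.

25700 lb/ft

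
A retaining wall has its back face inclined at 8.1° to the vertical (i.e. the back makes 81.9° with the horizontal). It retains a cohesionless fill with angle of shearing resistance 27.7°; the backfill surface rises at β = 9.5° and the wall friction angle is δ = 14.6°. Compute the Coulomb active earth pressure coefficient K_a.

K_a = sin²(α+φ) / [sin²α · sin(α−δ) · (1 + √{sin(φ+δ)sin(φ−β) / (sin(α−δ)sin(α+β))})²].
With α = 81.9°, φ = 27.7°, δ = 14.6°, β = 9.5°: K_a = 0.4497.

0.450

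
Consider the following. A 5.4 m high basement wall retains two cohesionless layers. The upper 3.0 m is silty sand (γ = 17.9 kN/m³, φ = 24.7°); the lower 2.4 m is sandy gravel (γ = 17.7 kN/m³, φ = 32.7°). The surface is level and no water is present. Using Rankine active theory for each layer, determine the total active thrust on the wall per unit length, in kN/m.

86.8 kN/m

K_a1 = tan²(45°−24.7°/2) = 0.4106; K_a2 = tan²(45°−32.7°/2) = 0.2985.
Layer 1: σ at base = K_a1 γ₁ h₁ = 22.05 kPa; P₁ = ½×22.05×3.0 = 33.07.
Layer 2: σ_v at top = γ₁h₁ = 53.70; σ_h top = K_a2×53.70 = 16.03; σ_h base = K_a2×(53.70+17.7×2.4) = 28.71.
P₂ = ½(16.03+28.71)×2.4 = 53.69. Total P_a = 33.07+53.69 = 86.76 kN/m.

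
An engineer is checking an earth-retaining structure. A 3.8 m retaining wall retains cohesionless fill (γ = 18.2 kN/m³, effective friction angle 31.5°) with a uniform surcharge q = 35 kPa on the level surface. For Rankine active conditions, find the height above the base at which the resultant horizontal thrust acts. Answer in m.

K_a = 0.3136.
Triangular part P₁ = ½K_aγH² = 41.21 at H/3 = 1.267 m; rectangular part P₂ = K_a q H = 41.71 at H/2 = 1.900 m.
ȳ = (P₁·1.267 + P₂·1.900)/(P₁+P₂) = 1.585 m.

1.59 m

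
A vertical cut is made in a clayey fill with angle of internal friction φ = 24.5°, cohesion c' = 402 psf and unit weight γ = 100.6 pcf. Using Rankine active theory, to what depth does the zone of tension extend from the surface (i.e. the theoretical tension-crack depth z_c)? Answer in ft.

K_a = tan²(45° − 24.5°/2) = 0.4137; √K_a = 0.6432.
The active pressure is zero where K_a γ z = 2c√K_a, so z_c = 2c/(γ√K_a) = 2×402/(100.6×0.6432) = 12.43 ft.

12.4 ft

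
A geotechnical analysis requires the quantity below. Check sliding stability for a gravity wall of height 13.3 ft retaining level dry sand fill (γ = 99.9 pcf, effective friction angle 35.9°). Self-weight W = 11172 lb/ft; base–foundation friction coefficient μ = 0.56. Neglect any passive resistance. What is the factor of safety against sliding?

2.72

K_a = tan²(45° − 35.9°/2) = 0.2607.
P_a = ½K_aγH² = 0.5×0.2607×99.9×13.3² = 2304 lb/ft, acting at H/3 = 4.433 ft above the base.
FS_sliding = μW / P_a = 0.56×11172 / 2304 = 2.716.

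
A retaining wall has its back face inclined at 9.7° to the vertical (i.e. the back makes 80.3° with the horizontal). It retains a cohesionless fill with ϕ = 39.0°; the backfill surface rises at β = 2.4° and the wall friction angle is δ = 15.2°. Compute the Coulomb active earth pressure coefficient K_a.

0.287

K_a = sin²(α+φ) / [sin²α · sin(α−δ) · (1 + √{sin(φ+δ)sin(φ−β) / (sin(α−δ)sin(α+β))})²].
With α = 80.3°, φ = 39.0°, δ = 15.2°, β = 2.4°: K_a = 0.2873.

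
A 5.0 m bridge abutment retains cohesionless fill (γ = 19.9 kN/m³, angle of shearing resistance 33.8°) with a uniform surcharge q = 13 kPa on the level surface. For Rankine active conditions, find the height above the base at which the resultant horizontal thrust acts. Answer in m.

1.84 m

K_a = 0.2851.
Triangular part P₁ = ½K_aγH² = 70.92 at H/3 = 1.667 m; rectangular part P₂ = K_a q H = 18.53 at H/2 = 2.500 m.
ȳ = (P₁·1.667 + P₂·2.500)/(P₁+P₂) = 1.839 m.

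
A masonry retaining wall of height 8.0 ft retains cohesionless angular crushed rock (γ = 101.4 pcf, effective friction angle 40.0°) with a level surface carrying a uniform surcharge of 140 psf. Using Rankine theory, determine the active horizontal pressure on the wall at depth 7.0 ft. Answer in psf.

K_a = (1 − sin φ)/(1 + sin φ) = 0.2174.
σ_v = γz + q = 101.4 × 7.0 + 140 = 849.8 psf.
σ_h = K_a σ_v = 0.2174 × 849.8 = 184.8 psf.

185 psf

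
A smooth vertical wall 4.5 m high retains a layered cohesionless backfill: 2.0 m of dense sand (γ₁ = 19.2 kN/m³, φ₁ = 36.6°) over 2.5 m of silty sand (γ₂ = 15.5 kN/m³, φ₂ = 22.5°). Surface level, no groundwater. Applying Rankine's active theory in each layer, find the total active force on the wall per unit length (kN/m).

74.2 kN/m

K_a1 = tan²(45°−36.6°/2) = 0.2530; K_a2 = tan²(45°−22.5°/2) = 0.4465.
Layer 1: σ at base = K_a1 γ₁ h₁ = 9.714 kPa; P₁ = ½×9.714×2.0 = 9.714.
Layer 2: σ_v at top = γ₁h₁ = 38.40; σ_h top = K_a2×38.40 = 17.14; σ_h base = K_a2×(38.40+15.5×2.5) = 34.44.
P₂ = ½(17.14+34.44)×2.5 = 64.49. Total P_a = 9.714+64.49 = 74.20 kN/m.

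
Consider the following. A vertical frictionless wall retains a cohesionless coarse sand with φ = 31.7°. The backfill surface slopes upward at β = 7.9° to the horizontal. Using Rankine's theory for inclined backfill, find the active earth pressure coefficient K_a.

K_a = cos β · (cos β − √(cos²β − cos²φ)) / (cos β + √(cos²β − cos²φ)).
cos β = 0.9905, cos φ = 0.8508, √(cos²β − cos²φ) = 0.5072.
K_a = 0.9905 × (0.9905 − 0.5072)/(0.9905 + 0.5072) = 0.3197.

0.320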